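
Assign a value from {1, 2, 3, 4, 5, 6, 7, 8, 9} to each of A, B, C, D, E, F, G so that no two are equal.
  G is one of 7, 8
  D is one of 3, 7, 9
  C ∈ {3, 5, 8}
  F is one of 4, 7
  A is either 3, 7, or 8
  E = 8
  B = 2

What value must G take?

7

B must be 2 (only option left).
That leaves E = 8. Strike 8 from A, C, G.
So G = 7.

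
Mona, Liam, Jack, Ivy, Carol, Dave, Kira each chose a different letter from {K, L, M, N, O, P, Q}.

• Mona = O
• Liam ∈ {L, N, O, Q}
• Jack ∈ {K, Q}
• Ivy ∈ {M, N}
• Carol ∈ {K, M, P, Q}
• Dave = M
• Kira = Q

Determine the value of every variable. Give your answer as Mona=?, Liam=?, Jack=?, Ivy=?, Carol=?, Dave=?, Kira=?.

Mona=O, Liam=L, Jack=K, Ivy=N, Carol=P, Dave=M, Kira=Q

Mona's domain is down to {O}, so Mona = O. Strike O from Liam.
Dave must be M (only option left). Remove M from Ivy, Carol.
Kira must be Q (only option left). Strike Q from Liam, Jack, Carol.
Jack has just one choice, so Jack = K. Strike K from Carol.
That leaves Ivy = N. Strike N from Liam.
Carol has just one choice, so Carol = P.
That leaves Liam = L.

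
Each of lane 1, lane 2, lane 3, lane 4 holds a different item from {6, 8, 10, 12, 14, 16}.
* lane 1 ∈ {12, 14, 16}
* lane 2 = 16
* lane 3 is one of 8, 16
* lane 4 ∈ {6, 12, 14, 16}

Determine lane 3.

lane 2's domain is down to {16}, so lane 2 = 16. So lane 1, lane 3, lane 4 can't be 16.
So lane 3 = 8.

8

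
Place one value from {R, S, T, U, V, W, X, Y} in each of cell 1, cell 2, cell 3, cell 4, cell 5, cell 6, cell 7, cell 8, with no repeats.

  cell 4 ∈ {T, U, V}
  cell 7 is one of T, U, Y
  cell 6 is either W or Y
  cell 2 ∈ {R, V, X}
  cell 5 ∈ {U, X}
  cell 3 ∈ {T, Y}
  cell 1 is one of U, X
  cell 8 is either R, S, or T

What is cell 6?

Among the 8 variables, S fits only cell 8 (and all 8 values in {R, S, T, U, V, W, X, Y} must be used), so cell 8 = S.
Among the 7 still-open variables, R fits only cell 2 (and all 7 values in {R, T, U, V, W, X, Y} must be used), so cell 2 = R.
The 6 still-open variables draw from only 6 values {T, U, V, W, X, Y}, so each is used; only cell 4 can be V, hence cell 4 = V.
The 5 still-open variables draw from only 5 values {T, U, W, X, Y}, so each is used; only cell 6 can be W, hence cell 6 = W.

W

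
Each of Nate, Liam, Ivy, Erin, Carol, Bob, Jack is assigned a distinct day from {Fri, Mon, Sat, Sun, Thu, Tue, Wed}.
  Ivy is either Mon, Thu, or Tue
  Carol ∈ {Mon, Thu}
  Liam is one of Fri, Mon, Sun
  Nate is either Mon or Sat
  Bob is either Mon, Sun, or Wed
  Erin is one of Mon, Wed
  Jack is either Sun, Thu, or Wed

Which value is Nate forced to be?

The 7 variables draw from only 7 values {Fri, Mon, Sat, Sun, Thu, Tue, Wed}, so each is used; only Liam can be Fri, hence Liam = Fri.
The 6 still-open variables together cover exactly {Mon, Sat, Sun, Thu, Tue, Wed} — 6 values for 6 variables — and Sat appears only in Nate's list, so Nate = Sat.

Sat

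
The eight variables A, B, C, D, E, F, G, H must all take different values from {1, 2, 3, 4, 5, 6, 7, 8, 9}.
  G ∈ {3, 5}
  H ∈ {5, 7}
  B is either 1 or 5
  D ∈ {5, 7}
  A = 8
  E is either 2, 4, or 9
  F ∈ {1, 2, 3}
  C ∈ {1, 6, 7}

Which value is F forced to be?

2

A must be 8 (only option left).
D and H between them cover only {5, 7} — a naked pair. Remove those values from B, C, G.
B has just one choice, so B = 1. Eliminate 1 elsewhere: C, F.
C must be 6 (only option left).
G must be 3 (only option left). Eliminate 3 elsewhere: F.
So F = 2.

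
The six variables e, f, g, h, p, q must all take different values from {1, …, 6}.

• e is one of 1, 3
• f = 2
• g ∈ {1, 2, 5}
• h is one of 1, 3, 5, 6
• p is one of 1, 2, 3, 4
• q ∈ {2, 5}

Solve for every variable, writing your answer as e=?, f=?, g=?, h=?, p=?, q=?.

e=3, f=2, g=1, h=6, p=4, q=5

f's domain is down to {2}, so f = 2. Eliminate 2 elsewhere: g, p, q.
q's domain is down to {5}, so q = 5. Remove 5 from g, h.
That leaves g = 1. Remove 1 from e, h, p.
e must be 3 (only option left). Strike 3 from h, p.
h has just one choice, so h = 6.
p must be 4 (only option left).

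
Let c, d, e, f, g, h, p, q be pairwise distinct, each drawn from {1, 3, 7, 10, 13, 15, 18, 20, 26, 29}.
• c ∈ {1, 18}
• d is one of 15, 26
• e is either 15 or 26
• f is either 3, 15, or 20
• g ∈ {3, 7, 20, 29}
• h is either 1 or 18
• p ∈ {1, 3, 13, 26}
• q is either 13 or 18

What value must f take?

20

c and h between them cover only {1, 18} — a naked pair. Remove those values from p, q.
q's domain is down to {13}, so q = 13. So p can't be 13.
d and e between them cover only {15, 26} — a naked pair. Remove those values from f, p.
That leaves p = 3. Eliminate 3 elsewhere: f, g.
So f = 20.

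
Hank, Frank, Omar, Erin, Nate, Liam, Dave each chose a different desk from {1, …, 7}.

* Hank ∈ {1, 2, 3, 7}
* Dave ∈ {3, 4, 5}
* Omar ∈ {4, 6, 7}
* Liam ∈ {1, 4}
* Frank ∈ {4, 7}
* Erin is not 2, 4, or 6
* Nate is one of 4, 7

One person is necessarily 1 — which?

Liam

The 7 variables together cover exactly {1, 2, 3, 4, 5, 6, 7} — 7 values for 7 variables — and 2 appears only in Hank's list, so Hank = 2.
Among the 6 still-open variables, 6 fits only Omar (and all 6 values in {1, 3, 4, 5, 6, 7} must be used), so Omar = 6.
Frank and Nate share exactly the 2 values {4, 7}; by pigeonhole those values go to them, so strike 4, 7 from Erin, Liam, Dave.
So 1 goes to Liam.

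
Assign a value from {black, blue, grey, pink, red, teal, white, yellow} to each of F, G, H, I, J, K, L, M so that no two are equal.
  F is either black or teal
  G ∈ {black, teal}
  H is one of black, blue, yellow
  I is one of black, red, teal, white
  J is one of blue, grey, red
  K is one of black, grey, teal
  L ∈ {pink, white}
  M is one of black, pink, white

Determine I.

red

Among the 8 variables, yellow fits only H (and all 8 values in {black, blue, grey, pink, red, teal, white, yellow} must be used), so H = yellow.
The 7 still-open variables together cover exactly {black, blue, grey, pink, red, teal, white} — 7 values for 7 variables — and blue appears only in J's list, so J = blue.
The 6 still-open variables draw from only 6 values {black, grey, pink, red, teal, white}, so each is used; only K can be grey, hence K = grey.
Among the 5 still-open variables, red fits only I (and all 5 values in {black, pink, red, teal, white} must be used), so I = red.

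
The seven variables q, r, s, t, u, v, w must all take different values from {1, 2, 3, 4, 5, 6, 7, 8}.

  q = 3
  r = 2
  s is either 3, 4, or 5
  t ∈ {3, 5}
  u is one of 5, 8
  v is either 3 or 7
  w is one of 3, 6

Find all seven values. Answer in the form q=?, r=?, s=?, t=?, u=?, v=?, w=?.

q's domain is down to {3}, so q = 3. So s, t, v, w can't be 3.
r must be 2 (only option left).
t must be 5 (only option left). So s, u can't be 5.
That leaves u = 8.
That leaves v = 7.
w must be 6 (only option left).
That leaves s = 4.

q=3, r=2, s=4, t=5, u=8, v=7, w=6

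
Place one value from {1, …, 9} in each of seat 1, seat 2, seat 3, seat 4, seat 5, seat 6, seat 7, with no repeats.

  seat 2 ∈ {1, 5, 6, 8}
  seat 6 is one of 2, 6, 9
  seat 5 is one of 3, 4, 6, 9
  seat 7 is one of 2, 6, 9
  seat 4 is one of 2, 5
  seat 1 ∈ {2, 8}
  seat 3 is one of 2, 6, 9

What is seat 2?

1

seat 3, seat 6, seat 7 between them cover only {2, 6, 9} — a naked triple. Remove those values from seat 1, seat 2, seat 4, seat 5.
seat 1's domain is down to {8}, so seat 1 = 8. So seat 2 can't be 8.
That leaves seat 4 = 5. Eliminate 5 elsewhere: seat 2.
So seat 2 = 1.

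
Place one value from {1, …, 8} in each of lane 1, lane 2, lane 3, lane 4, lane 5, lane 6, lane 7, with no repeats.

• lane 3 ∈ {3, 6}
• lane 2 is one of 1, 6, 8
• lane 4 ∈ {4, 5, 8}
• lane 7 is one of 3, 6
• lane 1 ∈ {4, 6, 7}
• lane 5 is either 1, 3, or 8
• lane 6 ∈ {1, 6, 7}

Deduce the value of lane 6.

The 7 variables draw from only 7 values {1, 3, 4, 5, 6, 7, 8}, so each is used; only lane 4 can be 5, hence lane 4 = 5.
The 6 still-open variables draw from only 6 values {1, 3, 4, 6, 7, 8}, so each is used; only lane 1 can be 4, hence lane 1 = 4.
The 5 still-open variables draw from only 5 values {1, 3, 6, 7, 8}, so each is used; only lane 6 can be 7, hence lane 6 = 7.

7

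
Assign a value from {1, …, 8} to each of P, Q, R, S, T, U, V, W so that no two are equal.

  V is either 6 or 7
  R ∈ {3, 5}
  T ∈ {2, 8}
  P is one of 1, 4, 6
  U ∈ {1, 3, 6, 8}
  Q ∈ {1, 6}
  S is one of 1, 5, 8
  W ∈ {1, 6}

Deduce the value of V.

The 8 variables together cover exactly {1, 2, 3, 4, 5, 6, 7, 8} — 8 values for 8 variables — and 2 appears only in T's list, so T = 2.
The 7 still-open variables draw from only 7 values {1, 3, 4, 5, 6, 7, 8}, so each is used; only P can be 4, hence P = 4.
Among the 6 still-open variables, 7 fits only V (and all 6 values in {1, 3, 5, 6, 7, 8} must be used), so V = 7.

7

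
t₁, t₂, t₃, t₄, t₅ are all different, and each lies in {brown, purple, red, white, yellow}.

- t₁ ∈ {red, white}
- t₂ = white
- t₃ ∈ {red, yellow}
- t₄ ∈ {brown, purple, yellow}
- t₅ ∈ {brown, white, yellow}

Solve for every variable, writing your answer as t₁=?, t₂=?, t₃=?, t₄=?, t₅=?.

t₂ must be white (only option left). Remove white from t₁, t₅.
That leaves t₁ = red. Strike red from t₃.
t₃ has just one choice, so t₃ = yellow. Strike yellow from t₄, t₅.
t₅'s domain is down to {brown}, so t₅ = brown. Strike brown from t₄.
t₄'s domain is down to {purple}, so t₄ = purple.

t₁=red, t₂=white, t₃=yellow, t₄=purple, t₅=brown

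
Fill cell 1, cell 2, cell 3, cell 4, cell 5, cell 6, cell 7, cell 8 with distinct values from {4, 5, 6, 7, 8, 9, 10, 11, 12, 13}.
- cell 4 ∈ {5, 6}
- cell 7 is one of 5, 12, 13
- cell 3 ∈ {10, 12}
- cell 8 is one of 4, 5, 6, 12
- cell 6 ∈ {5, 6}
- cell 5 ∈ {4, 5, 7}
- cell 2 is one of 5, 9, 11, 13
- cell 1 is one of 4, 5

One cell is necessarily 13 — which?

The 2 variables cell 4 and cell 6 are confined to {5, 6}, which locks those values in; drop them from cell 1, cell 2, cell 5, cell 7, cell 8.
cell 1's domain is down to {4}, so cell 1 = 4. So cell 5, cell 8 can't be 4.
That leaves cell 5 = 7.
cell 8's domain is down to {12}, so cell 8 = 12. Remove 12 from cell 3, cell 7.
So 13 goes to cell 7.

cell 7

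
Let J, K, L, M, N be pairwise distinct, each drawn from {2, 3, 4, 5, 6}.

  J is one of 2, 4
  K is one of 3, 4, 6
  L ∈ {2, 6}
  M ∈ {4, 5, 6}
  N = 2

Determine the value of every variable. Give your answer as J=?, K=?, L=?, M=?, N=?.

N's domain is down to {2}, so N = 2. So J, L can't be 2.
That leaves J = 4. Remove 4 from K, M.
L has just one choice, so L = 6. Strike 6 from K, M.
M must be 5 (only option left).
K's domain is down to {3}, so K = 3.

J=4, K=3, L=6, M=5, N=2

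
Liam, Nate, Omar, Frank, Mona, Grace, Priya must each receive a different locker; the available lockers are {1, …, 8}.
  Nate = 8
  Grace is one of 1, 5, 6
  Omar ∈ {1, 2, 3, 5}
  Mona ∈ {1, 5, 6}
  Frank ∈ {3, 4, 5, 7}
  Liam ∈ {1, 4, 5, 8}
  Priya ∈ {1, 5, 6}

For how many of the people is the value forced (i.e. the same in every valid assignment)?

Nate must be 8 (only option left). Remove 8 from Liam.
The 3 variables Mona, Grace, Priya are confined to {1, 5, 6}, which locks those values in; drop them from Liam, Omar, Frank.
Liam must be 4 (only option left). Strike 4 from Frank.
Determined: Liam=4, Nate=8. The other people each still have more than one consistent value. That makes 2.

2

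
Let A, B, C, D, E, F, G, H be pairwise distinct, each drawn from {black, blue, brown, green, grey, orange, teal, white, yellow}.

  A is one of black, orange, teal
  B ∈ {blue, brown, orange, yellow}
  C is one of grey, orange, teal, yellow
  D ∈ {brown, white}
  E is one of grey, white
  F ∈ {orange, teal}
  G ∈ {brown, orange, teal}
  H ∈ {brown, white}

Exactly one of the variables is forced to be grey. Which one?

E

The 8 variables together cover exactly {black, blue, brown, grey, orange, teal, white, yellow} — 8 values for 8 variables — and black appears only in A's list, so A = black.
The 7 still-open variables draw from only 7 values {blue, brown, grey, orange, teal, white, yellow}, so each is used; only B can be blue, hence B = blue.
The 6 still-open variables draw from only 6 values {brown, grey, orange, teal, white, yellow}, so each is used; only C can be yellow, hence C = yellow.
The 5 still-open variables together cover exactly {brown, grey, orange, teal, white} — 5 values for 5 variables — and grey appears only in E's list, so E = grey.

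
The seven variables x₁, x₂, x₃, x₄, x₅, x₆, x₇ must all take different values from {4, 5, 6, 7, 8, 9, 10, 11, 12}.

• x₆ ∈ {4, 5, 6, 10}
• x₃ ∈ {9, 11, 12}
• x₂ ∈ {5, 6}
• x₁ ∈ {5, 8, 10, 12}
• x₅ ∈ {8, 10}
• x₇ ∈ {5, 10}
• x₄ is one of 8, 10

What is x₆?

4

x₄ and x₅ share exactly the 2 values {8, 10}; by pigeonhole those values go to them, so strike 8, 10 from x₁, x₆, x₇.
That leaves x₇ = 5. Eliminate 5 elsewhere: x₁, x₂, x₆.
x₁ must be 12 (only option left). Strike 12 from x₃.
x₂ must be 6 (only option left). So x₆ can't be 6.
So x₆ = 4.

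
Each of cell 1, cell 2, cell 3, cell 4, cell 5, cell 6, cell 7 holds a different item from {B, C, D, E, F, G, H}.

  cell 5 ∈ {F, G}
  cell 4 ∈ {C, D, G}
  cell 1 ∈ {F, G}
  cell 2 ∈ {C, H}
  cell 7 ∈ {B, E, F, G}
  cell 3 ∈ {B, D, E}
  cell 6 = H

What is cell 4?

D

cell 6's domain is down to {H}, so cell 6 = H. Strike H from cell 2.
That leaves cell 2 = C. So cell 4 can't be C.
cell 1 and cell 5 share exactly the 2 values {F, G}; by pigeonhole those values go to them, so strike F, G from cell 4, cell 7.
So cell 4 = D.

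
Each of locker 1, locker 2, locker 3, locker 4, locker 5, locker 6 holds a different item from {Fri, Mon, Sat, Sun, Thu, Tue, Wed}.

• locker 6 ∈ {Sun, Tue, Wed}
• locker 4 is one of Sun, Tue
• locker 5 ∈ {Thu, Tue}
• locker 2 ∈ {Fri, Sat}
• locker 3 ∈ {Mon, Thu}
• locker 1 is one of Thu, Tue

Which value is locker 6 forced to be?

Wed

The 2 variables locker 1 and locker 5 are confined to {Thu, Tue}, which locks those values in; drop them from locker 3, locker 4, locker 6.
locker 3 must be Mon (only option left).
locker 4 must be Sun (only option left). So locker 6 can't be Sun.
So locker 6 = Wed.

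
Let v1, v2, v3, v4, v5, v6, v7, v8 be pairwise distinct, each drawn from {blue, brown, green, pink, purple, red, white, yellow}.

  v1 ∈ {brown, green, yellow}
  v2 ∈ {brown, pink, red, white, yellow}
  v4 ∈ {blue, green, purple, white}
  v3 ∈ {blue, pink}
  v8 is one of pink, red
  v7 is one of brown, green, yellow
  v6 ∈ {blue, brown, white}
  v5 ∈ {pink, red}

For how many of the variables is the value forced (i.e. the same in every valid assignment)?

Among the 8 variables, purple fits only v4 (and all 8 values in {blue, brown, green, pink, purple, red, white, yellow} must be used), so v4 = purple.
The 2 variables v5 and v8 are confined to {pink, red}, which locks those values in; drop them from v2, v3.
That leaves v3 = blue. So v6 can't be blue.
Determined: v3=blue, v4=purple. The other variables each still have more than one consistent value. That makes 2.

2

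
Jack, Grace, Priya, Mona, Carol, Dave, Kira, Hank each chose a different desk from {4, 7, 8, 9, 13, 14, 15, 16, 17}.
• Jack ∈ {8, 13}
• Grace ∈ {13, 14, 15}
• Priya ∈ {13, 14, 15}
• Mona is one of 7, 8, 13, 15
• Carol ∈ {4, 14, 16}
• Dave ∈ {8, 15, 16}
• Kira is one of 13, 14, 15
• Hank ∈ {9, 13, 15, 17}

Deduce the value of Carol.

4

The 3 variables Grace, Priya, Kira are confined to {13, 14, 15}, which locks those values in; drop them from Jack, Mona, Carol, Dave, Hank.
That leaves Jack = 8. So Mona, Dave can't be 8.
Mona's domain is down to {7}, so Mona = 7.
That leaves Dave = 16. Remove 16 from Carol.
So Carol = 4.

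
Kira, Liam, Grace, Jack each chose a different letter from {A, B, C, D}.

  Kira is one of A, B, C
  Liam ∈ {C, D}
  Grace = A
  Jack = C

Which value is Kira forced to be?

B

Grace has just one choice, so Grace = A. Strike A from Kira.
Jack's domain is down to {C}, so Jack = C. Eliminate C elsewhere: Kira, Liam.
So Kira = B.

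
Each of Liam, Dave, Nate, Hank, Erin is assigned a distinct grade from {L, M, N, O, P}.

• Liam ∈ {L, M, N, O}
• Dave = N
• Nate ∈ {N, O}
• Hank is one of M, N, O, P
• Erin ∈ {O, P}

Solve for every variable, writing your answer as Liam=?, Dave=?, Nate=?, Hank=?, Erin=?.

Liam=L, Dave=N, Nate=O, Hank=M, Erin=P

Dave must be N (only option left). Eliminate N elsewhere: Liam, Nate, Hank.
Nate has just one choice, so Nate = O. So Liam, Hank, Erin can't be O.
Erin's domain is down to {P}, so Erin = P. Eliminate P elsewhere: Hank.
That leaves Hank = M. Eliminate M elsewhere: Liam.
That leaves Liam = L.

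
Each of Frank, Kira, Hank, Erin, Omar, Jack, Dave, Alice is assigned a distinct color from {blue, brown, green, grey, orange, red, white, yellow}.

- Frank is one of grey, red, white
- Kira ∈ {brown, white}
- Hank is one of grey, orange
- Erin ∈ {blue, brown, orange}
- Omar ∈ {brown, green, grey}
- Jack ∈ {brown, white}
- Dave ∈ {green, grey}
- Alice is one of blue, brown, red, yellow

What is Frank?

Among the 8 variables, yellow fits only Alice (and all 8 values in {blue, brown, green, grey, orange, red, white, yellow} must be used), so Alice = yellow.
The 7 still-open variables together cover exactly {blue, brown, green, grey, orange, red, white} — 7 values for 7 variables — and blue appears only in Erin's list, so Erin = blue.
The 6 still-open variables draw from only 6 values {brown, green, grey, orange, red, white}, so each is used; only Hank can be orange, hence Hank = orange.
Among the 5 still-open variables, red fits only Frank (and all 5 values in {brown, green, grey, red, white} must be used), so Frank = red.

red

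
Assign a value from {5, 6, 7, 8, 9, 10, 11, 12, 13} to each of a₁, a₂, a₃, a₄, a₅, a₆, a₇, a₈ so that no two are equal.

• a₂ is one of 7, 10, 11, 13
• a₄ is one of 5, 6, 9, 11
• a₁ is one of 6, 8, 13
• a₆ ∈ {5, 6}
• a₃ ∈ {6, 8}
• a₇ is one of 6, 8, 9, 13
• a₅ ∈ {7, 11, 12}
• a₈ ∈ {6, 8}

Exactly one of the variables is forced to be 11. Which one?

a₃ and a₈ between them cover only {6, 8} — a naked pair. Remove those values from a₁, a₄, a₆, a₇.
a₁'s domain is down to {13}, so a₁ = 13. Remove 13 from a₂, a₇.
a₆ must be 5 (only option left). So a₄ can't be 5.
a₇'s domain is down to {9}, so a₇ = 9. Eliminate 9 elsewhere: a₄.
So 11 goes to a₄.

a₄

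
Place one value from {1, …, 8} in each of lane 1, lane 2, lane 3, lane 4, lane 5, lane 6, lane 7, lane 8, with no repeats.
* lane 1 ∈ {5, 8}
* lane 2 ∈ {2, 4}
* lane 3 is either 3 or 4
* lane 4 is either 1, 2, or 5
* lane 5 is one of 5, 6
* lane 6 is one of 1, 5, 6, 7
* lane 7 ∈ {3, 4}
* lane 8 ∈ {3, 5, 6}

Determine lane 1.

Among the 8 variables, 7 fits only lane 6 (and all 8 values in {1, 2, 3, 4, 5, 6, 7, 8} must be used), so lane 6 = 7.
The 7 still-open variables draw from only 7 values {1, 2, 3, 4, 5, 6, 8}, so each is used; only lane 4 can be 1, hence lane 4 = 1.
The 6 still-open variables draw from only 6 values {2, 3, 4, 5, 6, 8}, so each is used; only lane 2 can be 2, hence lane 2 = 2.
The 5 still-open variables together cover exactly {3, 4, 5, 6, 8} — 5 values for 5 variables — and 8 appears only in lane 1's list, so lane 1 = 8.

8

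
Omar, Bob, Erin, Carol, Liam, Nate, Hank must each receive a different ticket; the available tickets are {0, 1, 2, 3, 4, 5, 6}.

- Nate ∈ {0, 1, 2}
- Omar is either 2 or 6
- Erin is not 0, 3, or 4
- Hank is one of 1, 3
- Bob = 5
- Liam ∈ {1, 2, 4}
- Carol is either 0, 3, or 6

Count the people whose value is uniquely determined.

2

Bob's domain is down to {5}, so Bob = 5. So Erin can't be 5.
The 6 still-open variables draw from only 6 values {0, 1, 2, 3, 4, 6}, so each is used; only Liam can be 4, hence Liam = 4.
Determined: Bob=5, Liam=4. The other people each still have more than one consistent value. That makes 2.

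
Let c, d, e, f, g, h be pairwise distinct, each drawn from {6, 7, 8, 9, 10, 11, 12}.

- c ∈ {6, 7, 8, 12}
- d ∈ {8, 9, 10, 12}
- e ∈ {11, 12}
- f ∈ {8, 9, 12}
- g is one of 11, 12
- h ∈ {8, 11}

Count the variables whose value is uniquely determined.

e and g between them cover only {11, 12} — a naked pair. Remove those values from c, d, f, h.
h's domain is down to {8}, so h = 8. Strike 8 from c, d, f.
f's domain is down to {9}, so f = 9. Strike 9 from d.
That leaves d = 10.
Determined: d=10, f=9, h=8. The other variables each still have more than one consistent value. That makes 3.

3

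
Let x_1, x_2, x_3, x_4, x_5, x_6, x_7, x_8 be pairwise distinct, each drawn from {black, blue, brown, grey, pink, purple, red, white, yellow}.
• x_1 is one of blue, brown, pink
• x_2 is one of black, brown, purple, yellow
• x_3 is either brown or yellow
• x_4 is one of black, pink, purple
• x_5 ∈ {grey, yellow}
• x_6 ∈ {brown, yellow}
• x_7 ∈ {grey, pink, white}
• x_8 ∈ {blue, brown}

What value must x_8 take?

blue

The 8 variables together cover exactly {black, blue, brown, grey, pink, purple, white, yellow} — 8 values for 8 variables — and white appears only in x_7's list, so x_7 = white.
The 7 still-open variables draw from only 7 values {black, blue, brown, grey, pink, purple, yellow}, so each is used; only x_5 can be grey, hence x_5 = grey.
x_3 and x_6 between them cover only {brown, yellow} — a naked pair. Remove those values from x_1, x_2, x_8.
So x_8 = blue.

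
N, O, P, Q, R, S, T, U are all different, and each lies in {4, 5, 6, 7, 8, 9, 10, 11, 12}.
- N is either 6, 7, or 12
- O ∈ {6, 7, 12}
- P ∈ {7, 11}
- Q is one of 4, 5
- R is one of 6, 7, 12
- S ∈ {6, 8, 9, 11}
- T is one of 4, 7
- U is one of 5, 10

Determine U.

The 3 variables N, O, R are confined to {6, 7, 12}, which locks those values in; drop them from P, S, T.
P must be 11 (only option left). Strike 11 from S.
T must be 4 (only option left). Strike 4 from Q.
Q has just one choice, so Q = 5. Remove 5 from U.
So U = 10.

10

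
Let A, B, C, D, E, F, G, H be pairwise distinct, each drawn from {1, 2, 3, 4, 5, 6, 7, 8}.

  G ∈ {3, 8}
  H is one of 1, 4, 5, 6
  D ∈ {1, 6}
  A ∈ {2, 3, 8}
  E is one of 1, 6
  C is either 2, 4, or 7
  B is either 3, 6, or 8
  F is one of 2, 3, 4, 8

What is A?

2

The 8 variables together cover exactly {1, 2, 3, 4, 5, 6, 7, 8} — 8 values for 8 variables — and 5 appears only in H's list, so H = 5.
Among the 7 still-open variables, 7 fits only C (and all 7 values in {1, 2, 3, 4, 6, 7, 8} must be used), so C = 7.
The 6 still-open variables together cover exactly {1, 2, 3, 4, 6, 8} — 6 values for 6 variables — and 4 appears only in F's list, so F = 4.
The 5 still-open variables together cover exactly {1, 2, 3, 6, 8} — 5 values for 5 variables — and 2 appears only in A's list, so A = 2.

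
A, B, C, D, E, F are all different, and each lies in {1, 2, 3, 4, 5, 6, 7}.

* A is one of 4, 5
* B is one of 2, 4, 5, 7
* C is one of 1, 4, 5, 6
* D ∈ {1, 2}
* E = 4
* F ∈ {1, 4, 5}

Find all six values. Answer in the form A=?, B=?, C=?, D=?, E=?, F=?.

A=5, B=7, C=6, D=2, E=4, F=1

E must be 4 (only option left). So A, B, C, F can't be 4.
A must be 5 (only option left). Eliminate 5 elsewhere: B, C, F.
F's domain is down to {1}, so F = 1. Eliminate 1 elsewhere: C, D.
C has just one choice, so C = 6.
D's domain is down to {2}, so D = 2. Remove 2 from B.
That leaves B = 7.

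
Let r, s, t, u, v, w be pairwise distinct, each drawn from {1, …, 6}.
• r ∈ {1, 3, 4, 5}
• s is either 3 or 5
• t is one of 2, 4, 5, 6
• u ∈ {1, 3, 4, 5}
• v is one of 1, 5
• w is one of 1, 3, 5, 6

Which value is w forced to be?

Among the 6 variables, 2 fits only t (and all 6 values in {1, 2, 3, 4, 5, 6} must be used), so t = 2.
The 5 still-open variables together cover exactly {1, 3, 4, 5, 6} — 5 values for 5 variables — and 6 appears only in w's list, so w = 6.

6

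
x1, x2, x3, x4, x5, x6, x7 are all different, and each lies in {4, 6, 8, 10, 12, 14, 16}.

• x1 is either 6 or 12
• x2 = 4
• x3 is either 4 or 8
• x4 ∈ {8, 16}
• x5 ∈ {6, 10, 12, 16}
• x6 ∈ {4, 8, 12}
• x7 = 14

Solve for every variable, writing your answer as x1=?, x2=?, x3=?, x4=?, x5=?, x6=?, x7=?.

x1=6, x2=4, x3=8, x4=16, x5=10, x6=12, x7=14

x2's domain is down to {4}, so x2 = 4. Remove 4 from x3, x6.
x3 has just one choice, so x3 = 8. So x4, x6 can't be 8.
x4 must be 16 (only option left). Remove 16 from x5.
That leaves x6 = 12. Strike 12 from x1, x5.
That leaves x7 = 14.
x1 has just one choice, so x1 = 6. Eliminate 6 elsewhere: x5.
x5's domain is down to {10}, so x5 = 10.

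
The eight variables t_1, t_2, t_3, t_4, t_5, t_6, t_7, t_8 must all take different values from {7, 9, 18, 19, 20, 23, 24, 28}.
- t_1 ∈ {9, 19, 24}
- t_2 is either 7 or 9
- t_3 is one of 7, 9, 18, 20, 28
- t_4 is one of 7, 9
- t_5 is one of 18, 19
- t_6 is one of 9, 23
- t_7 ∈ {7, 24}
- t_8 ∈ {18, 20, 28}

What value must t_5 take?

18

The 8 variables together cover exactly {7, 9, 18, 19, 20, 23, 24, 28} — 8 values for 8 variables — and 23 appears only in t_6's list, so t_6 = 23.
t_2 and t_4 between them cover only {7, 9} — a naked pair. Remove those values from t_1, t_3, t_7.
That leaves t_7 = 24. Remove 24 from t_1.
t_1 has just one choice, so t_1 = 19. Eliminate 19 elsewhere: t_5.
So t_5 = 18.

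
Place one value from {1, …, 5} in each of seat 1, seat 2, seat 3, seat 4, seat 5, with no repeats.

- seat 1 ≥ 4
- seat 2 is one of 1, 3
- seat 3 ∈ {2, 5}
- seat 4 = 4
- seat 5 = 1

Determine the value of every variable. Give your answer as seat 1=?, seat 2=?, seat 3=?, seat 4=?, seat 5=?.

seat 4 has just one choice, so seat 4 = 4. Remove 4 from seat 1.
That leaves seat 5 = 1. Eliminate 1 elsewhere: seat 2.
seat 1 must be 5 (only option left). So seat 3 can't be 5.
seat 2 must be 3 (only option left).
seat 3's domain is down to {2}, so seat 3 = 2.

seat 1=5, seat 2=3, seat 3=2, seat 4=4, seat 5=1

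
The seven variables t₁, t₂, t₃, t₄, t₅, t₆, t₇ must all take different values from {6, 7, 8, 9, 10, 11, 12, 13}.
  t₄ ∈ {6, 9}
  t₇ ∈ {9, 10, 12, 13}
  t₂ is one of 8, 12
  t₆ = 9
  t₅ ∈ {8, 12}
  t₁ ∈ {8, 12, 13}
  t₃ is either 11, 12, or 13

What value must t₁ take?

13

t₆'s domain is down to {9}, so t₆ = 9. Remove 9 from t₄, t₇.
t₄ has just one choice, so t₄ = 6.
The 5 still-open variables together cover exactly {8, 10, 11, 12, 13} — 5 values for 5 variables — and 10 appears only in t₇'s list, so t₇ = 10.
Among the 4 still-open variables, 11 fits only t₃ (and all 4 values in {8, 11, 12, 13} must be used), so t₃ = 11.
The 3 still-open variables together cover exactly {8, 12, 13} — 3 values for 3 variables — and 13 appears only in t₁'s list, so t₁ = 13.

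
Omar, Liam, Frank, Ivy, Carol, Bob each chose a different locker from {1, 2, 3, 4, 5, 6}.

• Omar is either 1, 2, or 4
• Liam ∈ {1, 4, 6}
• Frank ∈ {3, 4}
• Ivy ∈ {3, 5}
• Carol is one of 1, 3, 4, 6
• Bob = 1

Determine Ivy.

5

Bob's domain is down to {1}, so Bob = 1. Strike 1 from Omar, Liam, Carol.
Among the 5 still-open variables, 2 fits only Omar (and all 5 values in {2, 3, 4, 5, 6} must be used), so Omar = 2.
The 4 still-open variables together cover exactly {3, 4, 5, 6} — 4 values for 4 variables — and 5 appears only in Ivy's list, so Ivy = 5.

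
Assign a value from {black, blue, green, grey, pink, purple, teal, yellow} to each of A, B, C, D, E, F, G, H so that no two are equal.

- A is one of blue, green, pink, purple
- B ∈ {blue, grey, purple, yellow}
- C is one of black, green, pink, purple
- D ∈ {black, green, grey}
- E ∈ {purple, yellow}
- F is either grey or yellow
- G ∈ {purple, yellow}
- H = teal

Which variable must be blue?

B

H has just one choice, so H = teal.
E and G between them cover only {purple, yellow} — a naked pair. Remove those values from A, B, C, F.
F's domain is down to {grey}, so F = grey. Strike grey from B, D.
So blue goes to B.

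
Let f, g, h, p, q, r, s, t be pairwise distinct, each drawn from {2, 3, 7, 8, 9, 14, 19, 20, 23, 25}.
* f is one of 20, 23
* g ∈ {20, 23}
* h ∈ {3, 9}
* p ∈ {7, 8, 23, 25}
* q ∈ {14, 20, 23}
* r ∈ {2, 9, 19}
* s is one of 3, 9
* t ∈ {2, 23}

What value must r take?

f and g share exactly the 2 values {20, 23}; by pigeonhole those values go to them, so strike 20, 23 from p, q, t.
q must be 14 (only option left).
That leaves t = 2. So r can't be 2.
h and s between them cover only {3, 9} — a naked pair. Remove those values from r.
So r = 19.

19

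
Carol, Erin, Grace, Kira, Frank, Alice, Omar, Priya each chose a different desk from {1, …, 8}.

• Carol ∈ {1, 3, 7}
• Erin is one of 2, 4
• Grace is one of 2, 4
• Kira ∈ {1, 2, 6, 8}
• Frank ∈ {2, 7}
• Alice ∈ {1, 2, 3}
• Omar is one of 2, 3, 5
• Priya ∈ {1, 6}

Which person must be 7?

Among the 8 variables, 5 fits only Omar (and all 8 values in {1, 2, 3, 4, 5, 6, 7, 8} must be used), so Omar = 5.
The 7 still-open variables draw from only 7 values {1, 2, 3, 4, 6, 7, 8}, so each is used; only Kira can be 8, hence Kira = 8.
The 6 still-open variables together cover exactly {1, 2, 3, 4, 6, 7} — 6 values for 6 variables — and 6 appears only in Priya's list, so Priya = 6.
Erin and Grace between them cover only {2, 4} — a naked pair. Remove those values from Frank, Alice.
So 7 goes to Frank.

Frank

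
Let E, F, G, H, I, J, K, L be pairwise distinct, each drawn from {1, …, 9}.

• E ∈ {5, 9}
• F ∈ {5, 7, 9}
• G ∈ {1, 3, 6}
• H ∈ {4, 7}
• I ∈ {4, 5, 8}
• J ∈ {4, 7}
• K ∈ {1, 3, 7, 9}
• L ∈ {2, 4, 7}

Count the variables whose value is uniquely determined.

The 2 variables H and J are confined to {4, 7}, which locks those values in; drop them from F, I, K, L.
That leaves L = 2.
E and F share exactly the 2 values {5, 9}; by pigeonhole those values go to them, so strike 5, 9 from I, K.
That leaves I = 8.
Determined: I=8, L=2. The other variables each still have more than one consistent value. That makes 2.

2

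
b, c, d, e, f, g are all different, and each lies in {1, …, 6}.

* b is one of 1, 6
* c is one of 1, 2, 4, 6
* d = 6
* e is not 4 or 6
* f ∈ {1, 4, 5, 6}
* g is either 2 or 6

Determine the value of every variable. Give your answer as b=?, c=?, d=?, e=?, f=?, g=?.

d has just one choice, so d = 6. So b, c, f, g can't be 6.
That leaves g = 2. Strike 2 from c, e.
b must be 1 (only option left). So c, e, f can't be 1.
c must be 4 (only option left). Remove 4 from f.
f's domain is down to {5}, so f = 5. Remove 5 from e.
e has just one choice, so e = 3.

b=1, c=4, d=6, e=3, f=5, g=2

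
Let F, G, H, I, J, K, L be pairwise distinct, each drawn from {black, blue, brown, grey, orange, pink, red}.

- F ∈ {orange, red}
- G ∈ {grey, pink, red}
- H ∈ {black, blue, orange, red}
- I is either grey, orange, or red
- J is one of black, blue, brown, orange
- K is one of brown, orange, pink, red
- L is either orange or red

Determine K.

brown

F and L share exactly the 2 values {orange, red}; by pigeonhole those values go to them, so strike orange, red from G, H, I, J, K.
I must be grey (only option left). Strike grey from G.
G must be pink (only option left). So K can't be pink.
So K = brown.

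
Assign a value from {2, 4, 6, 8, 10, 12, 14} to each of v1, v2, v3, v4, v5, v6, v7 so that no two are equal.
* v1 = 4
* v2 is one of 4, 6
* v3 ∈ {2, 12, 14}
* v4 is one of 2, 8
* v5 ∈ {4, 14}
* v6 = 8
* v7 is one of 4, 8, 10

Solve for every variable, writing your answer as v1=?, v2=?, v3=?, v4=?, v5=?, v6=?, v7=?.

v1=4, v2=6, v3=12, v4=2, v5=14, v6=8, v7=10

v1 must be 4 (only option left). Remove 4 from v2, v5, v7.
That leaves v2 = 6.
That leaves v5 = 14. Eliminate 14 elsewhere: v3.
v6's domain is down to {8}, so v6 = 8. Strike 8 from v4, v7.
v7's domain is down to {10}, so v7 = 10.
v4 must be 2 (only option left). Strike 2 from v3.
v3 has just one choice, so v3 = 12.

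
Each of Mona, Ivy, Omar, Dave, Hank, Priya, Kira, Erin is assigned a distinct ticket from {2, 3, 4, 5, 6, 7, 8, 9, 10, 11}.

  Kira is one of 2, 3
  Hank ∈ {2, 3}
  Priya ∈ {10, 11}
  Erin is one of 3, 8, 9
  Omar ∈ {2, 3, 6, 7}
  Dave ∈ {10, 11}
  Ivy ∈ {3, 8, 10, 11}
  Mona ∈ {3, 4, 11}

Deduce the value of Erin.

9

Dave and Priya share exactly the 2 values {10, 11}; by pigeonhole those values go to them, so strike 10, 11 from Mona, Ivy.
Hank and Kira share exactly the 2 values {2, 3}; by pigeonhole those values go to them, so strike 2, 3 from Mona, Ivy, Omar, Erin.
That leaves Mona = 4.
Ivy's domain is down to {8}, so Ivy = 8. Eliminate 8 elsewhere: Erin.
So Erin = 9.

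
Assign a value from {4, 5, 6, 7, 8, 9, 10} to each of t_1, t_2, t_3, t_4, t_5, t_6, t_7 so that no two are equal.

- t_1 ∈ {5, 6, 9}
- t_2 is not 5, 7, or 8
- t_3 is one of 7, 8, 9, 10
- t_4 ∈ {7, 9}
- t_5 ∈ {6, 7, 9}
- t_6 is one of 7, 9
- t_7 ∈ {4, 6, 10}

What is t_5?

The 7 variables draw from only 7 values {4, 5, 6, 7, 8, 9, 10}, so each is used; only t_1 can be 5, hence t_1 = 5.
The 6 still-open variables draw from only 6 values {4, 6, 7, 8, 9, 10}, so each is used; only t_3 can be 8, hence t_3 = 8.
t_4 and t_6 share exactly the 2 values {7, 9}; by pigeonhole those values go to them, so strike 7, 9 from t_2, t_5.
So t_5 = 6.

6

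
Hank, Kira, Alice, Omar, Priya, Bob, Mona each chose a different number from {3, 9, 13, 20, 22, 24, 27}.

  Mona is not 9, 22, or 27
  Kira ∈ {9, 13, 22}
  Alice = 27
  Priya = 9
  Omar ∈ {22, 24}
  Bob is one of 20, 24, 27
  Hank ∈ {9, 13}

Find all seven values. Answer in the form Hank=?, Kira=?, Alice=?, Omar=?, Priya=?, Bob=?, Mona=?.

Hank=13, Kira=22, Alice=27, Omar=24, Priya=9, Bob=20, Mona=3

Alice's domain is down to {27}, so Alice = 27. So Bob can't be 27.
Priya's domain is down to {9}, so Priya = 9. Remove 9 from Hank, Kira.
That leaves Hank = 13. Eliminate 13 elsewhere: Kira, Mona.
Kira must be 22 (only option left). Strike 22 from Omar.
Omar must be 24 (only option left). Eliminate 24 elsewhere: Bob, Mona.
Bob's domain is down to {20}, so Bob = 20. Eliminate 20 elsewhere: Mona.
Mona must be 3 (only option left).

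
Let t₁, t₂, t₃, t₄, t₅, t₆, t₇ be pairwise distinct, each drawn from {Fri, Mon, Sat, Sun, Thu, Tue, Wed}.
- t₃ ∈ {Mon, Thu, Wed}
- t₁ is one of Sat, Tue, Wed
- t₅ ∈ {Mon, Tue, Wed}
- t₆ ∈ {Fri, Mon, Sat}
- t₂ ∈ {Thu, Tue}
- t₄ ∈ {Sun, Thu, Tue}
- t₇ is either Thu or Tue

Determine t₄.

The 7 variables draw from only 7 values {Fri, Mon, Sat, Sun, Thu, Tue, Wed}, so each is used; only t₆ can be Fri, hence t₆ = Fri.
The 6 still-open variables draw from only 6 values {Mon, Sat, Sun, Thu, Tue, Wed}, so each is used; only t₁ can be Sat, hence t₁ = Sat.
The 5 still-open variables draw from only 5 values {Mon, Sun, Thu, Tue, Wed}, so each is used; only t₄ can be Sun, hence t₄ = Sun.

Sun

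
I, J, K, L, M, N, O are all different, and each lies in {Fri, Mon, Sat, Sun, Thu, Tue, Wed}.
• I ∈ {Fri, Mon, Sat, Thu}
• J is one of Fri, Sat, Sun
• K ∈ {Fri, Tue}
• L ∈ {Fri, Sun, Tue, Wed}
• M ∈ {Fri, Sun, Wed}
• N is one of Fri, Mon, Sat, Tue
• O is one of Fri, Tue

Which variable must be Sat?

Among the 7 variables, Thu fits only I (and all 7 values in {Fri, Mon, Sat, Sun, Thu, Tue, Wed} must be used), so I = Thu.
Among the 6 still-open variables, Mon fits only N (and all 6 values in {Fri, Mon, Sat, Sun, Tue, Wed} must be used), so N = Mon.
Among the 5 still-open variables, Sat fits only J (and all 5 values in {Fri, Sat, Sun, Tue, Wed} must be used), so J = Sat.

J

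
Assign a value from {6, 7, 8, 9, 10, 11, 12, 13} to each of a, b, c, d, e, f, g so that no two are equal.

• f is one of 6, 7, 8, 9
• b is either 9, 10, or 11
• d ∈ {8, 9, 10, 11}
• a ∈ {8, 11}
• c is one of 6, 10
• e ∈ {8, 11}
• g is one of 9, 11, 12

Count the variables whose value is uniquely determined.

The 7 variables together cover exactly {6, 7, 8, 9, 10, 11, 12} — 7 values for 7 variables — and 7 appears only in f's list, so f = 7.
Among the 6 still-open variables, 6 fits only c (and all 6 values in {6, 8, 9, 10, 11, 12} must be used), so c = 6.
The 5 still-open variables together cover exactly {8, 9, 10, 11, 12} — 5 values for 5 variables — and 12 appears only in g's list, so g = 12.
a and e between them cover only {8, 11} — a naked pair. Remove those values from b, d.
Determined: c=6, f=7, g=12. The other variables each still have more than one consistent value. That makes 3.

3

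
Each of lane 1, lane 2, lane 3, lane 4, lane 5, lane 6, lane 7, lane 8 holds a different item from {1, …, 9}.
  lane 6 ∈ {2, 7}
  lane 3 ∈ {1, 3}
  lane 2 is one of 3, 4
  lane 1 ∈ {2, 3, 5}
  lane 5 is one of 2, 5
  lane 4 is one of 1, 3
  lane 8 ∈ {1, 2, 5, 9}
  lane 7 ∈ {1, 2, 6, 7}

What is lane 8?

Among the 8 variables, 4 fits only lane 2 (and all 8 values in {1, 2, 3, 4, 5, 6, 7, 9} must be used), so lane 2 = 4.
The 7 still-open variables draw from only 7 values {1, 2, 3, 5, 6, 7, 9}, so each is used; only lane 7 can be 6, hence lane 7 = 6.
Among the 6 still-open variables, 7 fits only lane 6 (and all 6 values in {1, 2, 3, 5, 7, 9} must be used), so lane 6 = 7.
Among the 5 still-open variables, 9 fits only lane 8 (and all 5 values in {1, 2, 3, 5, 9} must be used), so lane 8 = 9.

9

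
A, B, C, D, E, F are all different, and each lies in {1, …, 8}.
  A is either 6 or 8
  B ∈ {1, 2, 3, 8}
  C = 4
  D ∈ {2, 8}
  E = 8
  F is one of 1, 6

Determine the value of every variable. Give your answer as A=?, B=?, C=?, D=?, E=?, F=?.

C must be 4 (only option left).
E's domain is down to {8}, so E = 8. Eliminate 8 elsewhere: A, B, D.
That leaves A = 6. Strike 6 from F.
That leaves D = 2. Strike 2 from B.
F must be 1 (only option left). Remove 1 from B.
B's domain is down to {3}, so B = 3.

A=6, B=3, C=4, D=2, E=8, F=1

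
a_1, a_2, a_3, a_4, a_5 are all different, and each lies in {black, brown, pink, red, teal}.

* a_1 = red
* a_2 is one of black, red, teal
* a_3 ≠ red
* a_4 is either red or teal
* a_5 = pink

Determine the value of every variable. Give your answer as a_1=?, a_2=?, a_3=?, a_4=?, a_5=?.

a_1 must be red (only option left). Strike red from a_2, a_4.
a_4 has just one choice, so a_4 = teal. Strike teal from a_2, a_3.
a_5 has just one choice, so a_5 = pink. Strike pink from a_3.
a_2's domain is down to {black}, so a_2 = black. Strike black from a_3.
a_3 has just one choice, so a_3 = brown.

a_1=red, a_2=black, a_3=brown, a_4=teal, a_5=pink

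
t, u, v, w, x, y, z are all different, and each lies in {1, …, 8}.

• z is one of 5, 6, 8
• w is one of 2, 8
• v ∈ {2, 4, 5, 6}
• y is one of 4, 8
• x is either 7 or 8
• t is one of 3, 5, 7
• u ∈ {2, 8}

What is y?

The 7 variables draw from only 7 values {2, 3, 4, 5, 6, 7, 8}, so each is used; only t can be 3, hence t = 3.
The 6 still-open variables together cover exactly {2, 4, 5, 6, 7, 8} — 6 values for 6 variables — and 7 appears only in x's list, so x = 7.
The 2 variables u and w are confined to {2, 8}, which locks those values in; drop them from v, y, z.
So y = 4.

4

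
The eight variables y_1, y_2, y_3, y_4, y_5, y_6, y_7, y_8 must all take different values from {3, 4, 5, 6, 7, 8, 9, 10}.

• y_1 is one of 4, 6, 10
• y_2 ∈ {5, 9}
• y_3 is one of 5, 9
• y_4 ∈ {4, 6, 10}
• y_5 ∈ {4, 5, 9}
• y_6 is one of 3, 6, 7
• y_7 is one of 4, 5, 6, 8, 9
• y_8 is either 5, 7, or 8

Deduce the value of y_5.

The 8 variables draw from only 8 values {3, 4, 5, 6, 7, 8, 9, 10}, so each is used; only y_6 can be 3, hence y_6 = 3.
The 7 still-open variables draw from only 7 values {4, 5, 6, 7, 8, 9, 10}, so each is used; only y_8 can be 7, hence y_8 = 7.
The 6 still-open variables together cover exactly {4, 5, 6, 8, 9, 10} — 6 values for 6 variables — and 8 appears only in y_7's list, so y_7 = 8.
y_2 and y_3 between them cover only {5, 9} — a naked pair. Remove those values from y_5.
So y_5 = 4.

4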